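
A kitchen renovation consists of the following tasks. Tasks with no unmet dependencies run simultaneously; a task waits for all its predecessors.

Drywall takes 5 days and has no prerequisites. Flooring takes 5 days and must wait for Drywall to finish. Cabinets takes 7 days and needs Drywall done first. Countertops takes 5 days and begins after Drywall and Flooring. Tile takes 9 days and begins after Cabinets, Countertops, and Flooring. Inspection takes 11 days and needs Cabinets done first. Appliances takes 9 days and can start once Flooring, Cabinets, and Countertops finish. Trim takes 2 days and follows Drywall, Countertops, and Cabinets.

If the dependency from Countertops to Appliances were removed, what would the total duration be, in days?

Original critical path: Drywall→Flooring→Countertops→Tile = 5+5+5+9 = 24 ⇒ 24 days.
Without Countertops→Appliances, Appliances's earliest start moves from 15 to 12.
The longest chain is now Drywall→Flooring→Countertops→Tile = 5+5+5+9 = 24, so the project takes 24 days.

24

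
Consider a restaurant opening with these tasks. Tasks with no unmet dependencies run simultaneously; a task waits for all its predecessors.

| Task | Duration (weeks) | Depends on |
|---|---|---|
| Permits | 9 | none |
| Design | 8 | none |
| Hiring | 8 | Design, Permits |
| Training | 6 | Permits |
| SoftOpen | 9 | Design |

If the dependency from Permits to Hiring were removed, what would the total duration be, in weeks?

17

Before: longest chain Permits→Hiring = 9+8 = 17, finish 17.
Without Permits→Hiring, Hiring's earliest start moves from 9 to 8.
After: Design→SoftOpen = 8+9 = 17 → 17 weeks.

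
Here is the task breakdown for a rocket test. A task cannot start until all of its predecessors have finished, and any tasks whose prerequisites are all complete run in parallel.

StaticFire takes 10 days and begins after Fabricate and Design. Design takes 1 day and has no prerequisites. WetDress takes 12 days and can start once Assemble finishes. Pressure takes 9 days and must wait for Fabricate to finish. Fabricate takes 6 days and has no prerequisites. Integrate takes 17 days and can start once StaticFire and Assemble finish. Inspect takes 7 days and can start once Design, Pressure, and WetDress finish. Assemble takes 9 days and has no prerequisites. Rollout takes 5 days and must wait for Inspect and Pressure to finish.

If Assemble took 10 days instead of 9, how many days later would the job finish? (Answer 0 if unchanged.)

1

Actual critical path: Assemble→WetDress→Inspect→Rollout = 9+12+7+5 = 33 ⇒ 33 days.
Assemble lies on that path, so at 10 days the path becomes 34 days.
No other chain overtakes it, so the finish is 34 days.
Change in finish: 34 − 33 = +1 days.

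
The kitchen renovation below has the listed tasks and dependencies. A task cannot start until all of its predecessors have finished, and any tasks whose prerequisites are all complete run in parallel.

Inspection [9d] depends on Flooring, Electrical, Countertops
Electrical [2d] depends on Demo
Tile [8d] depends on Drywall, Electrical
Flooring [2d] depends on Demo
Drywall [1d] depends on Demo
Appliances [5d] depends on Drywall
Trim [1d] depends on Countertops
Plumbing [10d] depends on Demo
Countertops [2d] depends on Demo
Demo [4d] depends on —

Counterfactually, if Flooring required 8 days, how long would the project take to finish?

As given, the longest chain is Demo→Flooring→Inspection = 4+2+9 = 15, so the finish is 15 days.
Since Flooring is critical, the +6 change carries straight to that chain (now 21 days).
That remains the longest chain; total 21 days.

21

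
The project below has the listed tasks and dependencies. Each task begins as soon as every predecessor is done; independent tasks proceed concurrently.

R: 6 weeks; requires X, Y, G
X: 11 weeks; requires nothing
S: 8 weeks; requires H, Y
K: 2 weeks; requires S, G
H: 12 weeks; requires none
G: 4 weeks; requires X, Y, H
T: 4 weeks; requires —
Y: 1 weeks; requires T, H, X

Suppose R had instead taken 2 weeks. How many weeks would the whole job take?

23

Critical path before the change: H→Y→G→R = 12+1+4+6 = 23 giving 23 weeks.
R is on the critical path; changing it to 2 makes that path 19 weeks.
The binding chain switches to H→Y→S→K = 12+1+8+2 = 23; finish 23 weeks.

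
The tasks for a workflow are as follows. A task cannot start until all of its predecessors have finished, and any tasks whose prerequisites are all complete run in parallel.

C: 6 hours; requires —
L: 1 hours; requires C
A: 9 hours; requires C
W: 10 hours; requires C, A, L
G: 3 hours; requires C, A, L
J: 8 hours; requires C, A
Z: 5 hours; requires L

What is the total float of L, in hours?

C→A→W = 6+9+10 = 25 sets the makespan at 25 hours.
Longest path through L: 17 hours (earliest finish 7, latest finish 15).
Slack of L = 14 − 6 = 8 hours.

8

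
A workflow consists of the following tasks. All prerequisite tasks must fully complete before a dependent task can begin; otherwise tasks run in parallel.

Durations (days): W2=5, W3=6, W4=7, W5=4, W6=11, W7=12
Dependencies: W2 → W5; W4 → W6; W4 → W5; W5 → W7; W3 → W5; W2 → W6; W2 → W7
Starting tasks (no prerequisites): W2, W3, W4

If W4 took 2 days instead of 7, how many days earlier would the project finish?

Critical path before the change: W4→W5→W7 = 7+4+12 = 23 giving 23 days.
Since W4 is critical, the -5 change carries straight to that chain (now 18 days).
The binding chain switches to W3→W5→W7 = 6+4+12 = 22; finish 22 days.
Change in finish: 22 − 23 = -1 days.

1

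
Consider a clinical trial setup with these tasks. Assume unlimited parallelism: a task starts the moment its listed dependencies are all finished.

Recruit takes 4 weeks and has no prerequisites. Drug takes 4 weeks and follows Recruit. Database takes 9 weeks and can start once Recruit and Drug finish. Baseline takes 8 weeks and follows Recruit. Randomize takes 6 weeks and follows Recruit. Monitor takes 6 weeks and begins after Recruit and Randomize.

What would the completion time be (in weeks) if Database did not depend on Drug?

16

Before: longest chain Recruit→Drug→Database = 4+4+9 = 17, finish 17.
Without Drug→Database, Database's earliest start moves from 8 to 4.
After: Recruit→Randomize→Monitor = 4+6+6 = 16 → 16 weeks.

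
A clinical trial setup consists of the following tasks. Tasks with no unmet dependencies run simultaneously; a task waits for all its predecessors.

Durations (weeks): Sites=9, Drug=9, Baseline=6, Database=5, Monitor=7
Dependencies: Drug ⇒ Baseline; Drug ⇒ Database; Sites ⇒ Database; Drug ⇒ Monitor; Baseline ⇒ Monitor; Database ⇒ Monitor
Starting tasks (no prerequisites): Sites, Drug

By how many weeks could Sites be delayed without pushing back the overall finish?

1

Drug→Baseline→Monitor = 9+6+7 = 22 sets the makespan at 22 weeks.
The longest chain containing Sites totals 21 weeks.
Float = 22 − 21 = 1.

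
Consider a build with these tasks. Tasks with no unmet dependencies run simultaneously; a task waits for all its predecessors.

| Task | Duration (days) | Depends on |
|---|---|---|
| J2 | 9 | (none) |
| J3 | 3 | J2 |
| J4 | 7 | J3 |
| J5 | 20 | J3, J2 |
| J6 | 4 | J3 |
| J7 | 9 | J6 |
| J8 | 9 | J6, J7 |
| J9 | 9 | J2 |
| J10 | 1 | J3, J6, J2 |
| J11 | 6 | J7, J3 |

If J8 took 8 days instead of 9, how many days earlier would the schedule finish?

The binding path is J2→J3→J6→J7→J8 = 9+3+4+9+9 = 34; finish at 34 days.
Since J8 is critical, the -1 change carries straight to that chain (now 33 days).
That remains the longest chain; total 33 days.
Change in finish: 33 − 34 = -1 days.

1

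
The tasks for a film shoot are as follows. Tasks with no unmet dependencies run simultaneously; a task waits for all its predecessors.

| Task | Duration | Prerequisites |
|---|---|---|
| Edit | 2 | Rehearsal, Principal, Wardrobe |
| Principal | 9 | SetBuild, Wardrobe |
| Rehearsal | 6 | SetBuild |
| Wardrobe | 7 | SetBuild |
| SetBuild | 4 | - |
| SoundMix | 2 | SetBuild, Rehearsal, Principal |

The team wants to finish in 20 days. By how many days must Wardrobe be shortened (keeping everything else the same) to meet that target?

2

Current finish: 22 days; target: 20.
Wardrobe is on every critical path, so each day cut from Wardrobe cuts the finish by one (this holds down to a finish of 16).
Need 22 − 20 = 2 days off Wardrobe → Wardrobe becomes 5 days, finish becomes 20.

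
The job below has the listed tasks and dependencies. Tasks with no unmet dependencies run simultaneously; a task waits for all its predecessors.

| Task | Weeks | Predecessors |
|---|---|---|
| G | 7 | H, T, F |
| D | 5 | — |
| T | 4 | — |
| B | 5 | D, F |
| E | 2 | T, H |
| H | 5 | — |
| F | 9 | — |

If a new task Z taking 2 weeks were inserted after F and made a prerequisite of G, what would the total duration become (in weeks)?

18

Originally the job takes 16 weeks.
With Z inserted, G now waits for max(H, T, F, Z).
New critical path: F→Z→G = 9+2+7 = 18 ⇒ 18 weeks.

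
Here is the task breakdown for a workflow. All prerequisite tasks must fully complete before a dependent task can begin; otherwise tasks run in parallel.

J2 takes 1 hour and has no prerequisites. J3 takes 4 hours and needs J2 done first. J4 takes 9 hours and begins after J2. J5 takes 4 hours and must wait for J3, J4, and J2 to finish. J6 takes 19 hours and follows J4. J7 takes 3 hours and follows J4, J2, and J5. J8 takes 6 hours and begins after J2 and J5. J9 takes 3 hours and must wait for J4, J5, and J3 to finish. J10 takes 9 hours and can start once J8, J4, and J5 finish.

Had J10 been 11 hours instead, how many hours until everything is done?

31

The binding path is J2→J4→J5→J8→J10 = 1+9+4+6+9 = 29; finish at 29 hours.
J10 is on the critical path; changing it to 11 makes that path 31 hours.
That remains the longest chain; total 31 hours.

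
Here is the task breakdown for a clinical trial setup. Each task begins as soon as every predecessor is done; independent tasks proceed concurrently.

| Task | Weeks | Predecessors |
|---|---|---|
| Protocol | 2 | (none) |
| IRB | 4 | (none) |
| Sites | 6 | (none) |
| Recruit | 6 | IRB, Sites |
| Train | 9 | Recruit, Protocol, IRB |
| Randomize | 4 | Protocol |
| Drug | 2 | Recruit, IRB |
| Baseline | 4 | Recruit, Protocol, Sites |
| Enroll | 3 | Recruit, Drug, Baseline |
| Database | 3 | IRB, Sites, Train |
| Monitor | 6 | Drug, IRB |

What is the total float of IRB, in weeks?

2

The longest chain is Sites→Recruit→Train→Database = 6+6+9+3 = 24; overall finish 24 weeks.
The longest chain containing IRB totals 22 weeks.
So IRB can slip 6 − 4 = 2 weeks.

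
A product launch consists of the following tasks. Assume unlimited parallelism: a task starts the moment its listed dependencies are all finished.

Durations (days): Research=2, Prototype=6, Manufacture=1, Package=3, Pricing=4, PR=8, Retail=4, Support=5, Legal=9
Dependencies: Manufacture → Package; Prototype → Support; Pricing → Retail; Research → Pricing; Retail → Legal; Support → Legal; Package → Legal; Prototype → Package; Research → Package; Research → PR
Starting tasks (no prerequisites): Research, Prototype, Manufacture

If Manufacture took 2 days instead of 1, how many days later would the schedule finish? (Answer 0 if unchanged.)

0

The binding path is Prototype→Support→Legal = 6+5+9 = 20; finish at 20 days.
Manufacture has 7 days of float (longest path through it is 13).
The critical path is still Prototype→Support→Legal; finish is now 20 days.
Change in finish: 20 − 20 = +0 days.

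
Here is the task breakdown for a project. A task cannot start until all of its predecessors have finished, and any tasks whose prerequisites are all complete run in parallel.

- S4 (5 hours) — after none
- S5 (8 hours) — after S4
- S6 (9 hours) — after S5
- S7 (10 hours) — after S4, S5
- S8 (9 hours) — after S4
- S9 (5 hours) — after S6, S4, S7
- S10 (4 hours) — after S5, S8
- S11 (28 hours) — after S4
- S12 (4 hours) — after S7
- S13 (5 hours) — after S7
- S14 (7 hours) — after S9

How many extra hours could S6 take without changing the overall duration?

1

The longest chain is S4→S5→S7→S9→S14 = 5+8+10+5+7 = 35; overall finish 35 hours.
S6 finishes as early as 22 and must finish by 23.
Slack of S6 = 14 − 13 = 1 hour.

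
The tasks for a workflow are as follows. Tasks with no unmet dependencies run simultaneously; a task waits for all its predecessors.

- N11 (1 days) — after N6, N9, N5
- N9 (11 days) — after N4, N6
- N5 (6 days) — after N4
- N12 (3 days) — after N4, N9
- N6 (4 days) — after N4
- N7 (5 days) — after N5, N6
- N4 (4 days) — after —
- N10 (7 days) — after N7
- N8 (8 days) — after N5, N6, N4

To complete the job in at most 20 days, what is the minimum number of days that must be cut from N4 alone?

2

Current finish: 22 days; target: 20.
N4 is on every critical path, so each day cut from N4 cuts the finish by one (this holds down to a finish of 19).
Need 22 − 20 = 2 days off N4 → N4 becomes 2 days, finish becomes 20.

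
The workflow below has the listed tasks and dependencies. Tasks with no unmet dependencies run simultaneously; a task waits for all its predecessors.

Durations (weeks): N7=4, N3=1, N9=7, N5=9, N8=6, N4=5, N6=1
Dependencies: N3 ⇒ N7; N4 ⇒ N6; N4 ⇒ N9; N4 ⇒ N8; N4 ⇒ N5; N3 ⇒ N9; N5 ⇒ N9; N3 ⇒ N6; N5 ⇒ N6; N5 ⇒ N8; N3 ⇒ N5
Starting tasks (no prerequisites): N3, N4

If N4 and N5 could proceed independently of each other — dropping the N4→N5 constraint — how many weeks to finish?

17

Original critical path: N4→N5→N9 = 5+9+7 = 21 ⇒ 21 weeks.
Without N4→N5, N5's earliest start moves from 5 to 1.
New critical path: N3→N5→N9 = 1+9+7 = 17 ⇒ 17 weeks.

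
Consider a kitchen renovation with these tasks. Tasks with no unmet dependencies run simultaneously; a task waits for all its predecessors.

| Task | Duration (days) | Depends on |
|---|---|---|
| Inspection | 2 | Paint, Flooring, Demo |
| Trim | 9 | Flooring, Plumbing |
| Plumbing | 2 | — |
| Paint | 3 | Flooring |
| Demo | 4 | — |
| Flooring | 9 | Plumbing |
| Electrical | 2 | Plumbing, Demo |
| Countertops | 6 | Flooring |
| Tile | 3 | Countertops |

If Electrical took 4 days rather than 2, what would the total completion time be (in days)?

20

Baseline: Plumbing→Flooring→Countertops→Tile = 2+9+6+3 = 20 → 20 days.
Electrical is off the critical path — its longest chain is 6 days, giving 14 of slack.
That remains the longest chain; total 20 days.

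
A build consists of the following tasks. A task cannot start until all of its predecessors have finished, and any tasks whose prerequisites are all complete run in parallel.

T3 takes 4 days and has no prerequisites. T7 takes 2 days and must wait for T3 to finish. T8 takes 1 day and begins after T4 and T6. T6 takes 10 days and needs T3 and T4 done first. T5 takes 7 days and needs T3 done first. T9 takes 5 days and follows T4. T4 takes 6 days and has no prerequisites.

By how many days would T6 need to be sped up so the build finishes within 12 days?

Current finish: 17 days; target: 12.
T6 is on every critical path, so each day cut from T6 cuts the finish by one (this holds down to a finish of 11).
Need 17 − 12 = 5 days off T6 → T6 becomes 5 days, finish becomes 12.

5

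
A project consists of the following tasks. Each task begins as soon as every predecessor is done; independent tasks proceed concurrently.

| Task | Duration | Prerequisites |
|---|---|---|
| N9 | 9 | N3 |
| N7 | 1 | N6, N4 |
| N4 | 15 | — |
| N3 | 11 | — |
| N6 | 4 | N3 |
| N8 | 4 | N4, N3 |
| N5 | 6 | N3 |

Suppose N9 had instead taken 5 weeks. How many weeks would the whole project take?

As given, the longest chain is N3→N9 = 11+9 = 20, so the finish is 20 weeks.
N9 lies on that path, so at 5 weeks the path becomes 16 weeks.
Now N4→N8 = 15+4 = 19 is longest, so the finish becomes 19 weeks.

19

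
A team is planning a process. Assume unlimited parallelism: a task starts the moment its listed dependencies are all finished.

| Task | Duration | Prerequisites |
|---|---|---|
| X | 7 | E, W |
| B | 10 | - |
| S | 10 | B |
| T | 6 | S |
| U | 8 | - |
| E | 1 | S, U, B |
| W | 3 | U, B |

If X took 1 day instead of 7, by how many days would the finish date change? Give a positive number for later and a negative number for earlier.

Critical path before the change: B→S→E→X = 10+10+1+7 = 28 giving 28 days.
X is on the critical path; changing it to 1 makes that path 22 days.
Now B→S→T = 10+10+6 = 26 is longest, so the finish becomes 26 days.
Change in finish: 26 − 28 = -2 days.

-2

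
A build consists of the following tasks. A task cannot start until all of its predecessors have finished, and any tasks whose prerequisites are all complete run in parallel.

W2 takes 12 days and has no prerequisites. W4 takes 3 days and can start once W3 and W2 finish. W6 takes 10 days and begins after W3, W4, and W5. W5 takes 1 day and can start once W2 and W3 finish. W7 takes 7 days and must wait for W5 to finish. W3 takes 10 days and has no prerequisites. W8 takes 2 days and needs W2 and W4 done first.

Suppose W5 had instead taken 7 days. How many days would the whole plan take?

29

The binding path is W2→W4→W6 = 12+3+10 = 25; finish at 25 days.
W5 has 2 days of float (longest path through it is 23).
New critical path: W2→W5→W6 = 12+7+10 = 29 ⇒ 29 days.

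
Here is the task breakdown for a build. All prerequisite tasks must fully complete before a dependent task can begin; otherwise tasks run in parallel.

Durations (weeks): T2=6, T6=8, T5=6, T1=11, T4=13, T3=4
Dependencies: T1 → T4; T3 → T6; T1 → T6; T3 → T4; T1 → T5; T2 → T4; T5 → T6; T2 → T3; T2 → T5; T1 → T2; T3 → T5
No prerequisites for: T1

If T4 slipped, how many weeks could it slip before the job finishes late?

Critical path: T1→T2→T3→T5→T6 = 11+6+4+6+8 = 35, so the finish is 35 weeks.
The longest chain containing T4 totals 34 weeks.
So T4 can slip 35 − 34 = 1 week.

1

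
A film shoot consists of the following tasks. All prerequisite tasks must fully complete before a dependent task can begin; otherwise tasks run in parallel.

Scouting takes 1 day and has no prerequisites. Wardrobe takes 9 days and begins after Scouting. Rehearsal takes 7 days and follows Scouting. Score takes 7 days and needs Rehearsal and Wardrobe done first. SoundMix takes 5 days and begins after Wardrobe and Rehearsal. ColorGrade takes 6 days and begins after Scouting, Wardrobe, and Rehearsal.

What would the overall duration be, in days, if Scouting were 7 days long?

Critical path before the change: Scouting→Wardrobe→Score = 1+9+7 = 17 giving 17 days.
Scouting lies on that path, so at 7 days the path becomes 23 days.
No other chain overtakes it, so the finish is 23 days.

23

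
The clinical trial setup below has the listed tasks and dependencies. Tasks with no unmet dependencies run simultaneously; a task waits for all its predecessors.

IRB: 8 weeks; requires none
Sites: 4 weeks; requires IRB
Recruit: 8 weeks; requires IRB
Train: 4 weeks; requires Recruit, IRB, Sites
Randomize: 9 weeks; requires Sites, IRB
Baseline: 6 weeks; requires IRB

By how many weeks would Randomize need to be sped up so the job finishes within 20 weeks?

1

Current finish: 21 weeks; target: 20.
Randomize is on every critical path, so each week cut from Randomize cuts the finish by one (this holds down to a finish of 20).
Need 21 − 20 = 1 week off Randomize → Randomize becomes 8 weeks, finish becomes 20.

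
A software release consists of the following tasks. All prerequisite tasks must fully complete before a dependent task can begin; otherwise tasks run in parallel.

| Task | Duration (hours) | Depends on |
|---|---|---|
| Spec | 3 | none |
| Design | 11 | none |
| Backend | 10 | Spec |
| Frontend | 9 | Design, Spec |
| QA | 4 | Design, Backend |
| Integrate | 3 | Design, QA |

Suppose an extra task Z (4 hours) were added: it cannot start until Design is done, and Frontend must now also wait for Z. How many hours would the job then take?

Originally the job takes 20 hours.
With Z inserted, Frontend now waits for max(Design, Spec, Z).
New critical path: Design→Z→Frontend = 11+4+9 = 24 ⇒ 24 hours.

24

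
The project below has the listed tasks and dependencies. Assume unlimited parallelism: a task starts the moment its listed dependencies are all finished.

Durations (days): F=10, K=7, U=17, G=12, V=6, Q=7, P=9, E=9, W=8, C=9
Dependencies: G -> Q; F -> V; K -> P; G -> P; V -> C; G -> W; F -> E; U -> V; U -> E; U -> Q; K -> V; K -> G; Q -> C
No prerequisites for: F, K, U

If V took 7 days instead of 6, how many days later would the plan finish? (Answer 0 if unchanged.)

0

Baseline: K→G→Q→C = 7+12+7+9 = 35 → 35 days.
V is off the critical path — its longest chain is 32 days, giving 3 of slack.
No other chain overtakes it, so the finish is 35 days.
Change in finish: 35 − 35 = +0 days.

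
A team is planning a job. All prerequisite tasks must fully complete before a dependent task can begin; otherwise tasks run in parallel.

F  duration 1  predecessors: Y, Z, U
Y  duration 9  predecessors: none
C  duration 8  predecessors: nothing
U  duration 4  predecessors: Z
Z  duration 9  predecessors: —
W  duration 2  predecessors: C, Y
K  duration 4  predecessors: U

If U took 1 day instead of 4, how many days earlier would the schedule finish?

3

As given, the longest chain is Z→U→K = 9+4+4 = 17, so the finish is 17 days.
U lies on that path, so at 1 day the path becomes 14 days.
That remains the longest chain; total 14 days.
Change in finish: 14 − 17 = -3 days.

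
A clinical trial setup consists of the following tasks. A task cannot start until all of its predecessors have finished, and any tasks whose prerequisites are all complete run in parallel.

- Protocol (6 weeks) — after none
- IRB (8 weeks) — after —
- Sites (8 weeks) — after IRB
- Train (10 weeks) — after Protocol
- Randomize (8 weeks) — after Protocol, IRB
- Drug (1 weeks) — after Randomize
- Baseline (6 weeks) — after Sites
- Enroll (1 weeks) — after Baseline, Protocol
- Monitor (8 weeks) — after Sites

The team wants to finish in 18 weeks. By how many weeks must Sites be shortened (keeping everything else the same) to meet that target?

6

Current finish: 24 weeks; target: 18.
Sites is on every critical path, so each week cut from Sites cuts the finish by one (this holds down to a finish of 17).
Need 24 − 18 = 6 weeks off Sites → Sites becomes 2 weeks, finish becomes 18.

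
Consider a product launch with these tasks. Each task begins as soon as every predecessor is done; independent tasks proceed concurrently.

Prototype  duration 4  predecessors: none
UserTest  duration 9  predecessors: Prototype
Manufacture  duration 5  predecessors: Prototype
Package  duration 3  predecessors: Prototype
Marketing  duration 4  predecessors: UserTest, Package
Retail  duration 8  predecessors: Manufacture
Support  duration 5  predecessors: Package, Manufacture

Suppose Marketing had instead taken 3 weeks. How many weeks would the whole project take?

As given, the longest chain is Prototype→UserTest→Marketing = 4+9+4 = 17, so the finish is 17 weeks.
Marketing lies on that path, so at 3 weeks the path becomes 16 weeks.
New critical path: Prototype→Manufacture→Retail = 4+5+8 = 17 ⇒ 17 weeks.

17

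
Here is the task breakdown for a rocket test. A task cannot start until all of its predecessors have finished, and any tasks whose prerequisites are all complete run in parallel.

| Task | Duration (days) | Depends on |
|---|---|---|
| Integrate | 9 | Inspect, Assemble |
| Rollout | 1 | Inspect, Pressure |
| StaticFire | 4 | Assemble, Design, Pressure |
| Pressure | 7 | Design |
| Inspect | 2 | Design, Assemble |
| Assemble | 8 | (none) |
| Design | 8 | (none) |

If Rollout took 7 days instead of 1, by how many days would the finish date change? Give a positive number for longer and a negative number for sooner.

As given, the longest chain is Design→Pressure→StaticFire = 8+7+4 = 19, so the finish is 19 days.
The longest path through Rollout is only 16 days, so Rollout has float 3.
Now Design→Pressure→Rollout = 8+7+7 = 22 is longest, so the finish becomes 22 days.
Change in finish: 22 − 19 = +3 days.

3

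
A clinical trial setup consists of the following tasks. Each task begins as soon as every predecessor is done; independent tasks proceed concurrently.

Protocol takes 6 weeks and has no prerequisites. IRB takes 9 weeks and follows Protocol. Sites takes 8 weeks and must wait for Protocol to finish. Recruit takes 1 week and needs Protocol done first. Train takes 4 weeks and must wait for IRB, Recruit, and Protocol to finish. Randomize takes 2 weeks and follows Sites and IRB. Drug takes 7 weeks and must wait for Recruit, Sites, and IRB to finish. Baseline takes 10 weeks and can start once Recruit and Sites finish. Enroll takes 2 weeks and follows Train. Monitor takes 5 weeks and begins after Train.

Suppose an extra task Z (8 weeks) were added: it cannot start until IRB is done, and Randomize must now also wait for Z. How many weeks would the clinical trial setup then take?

25

Originally the clinical trial setup takes 24 weeks.
With Z inserted, Randomize now waits for max(Sites, IRB, Z).
New critical path: Protocol→IRB→Z→Randomize = 6+9+8+2 = 25 ⇒ 25 weeks.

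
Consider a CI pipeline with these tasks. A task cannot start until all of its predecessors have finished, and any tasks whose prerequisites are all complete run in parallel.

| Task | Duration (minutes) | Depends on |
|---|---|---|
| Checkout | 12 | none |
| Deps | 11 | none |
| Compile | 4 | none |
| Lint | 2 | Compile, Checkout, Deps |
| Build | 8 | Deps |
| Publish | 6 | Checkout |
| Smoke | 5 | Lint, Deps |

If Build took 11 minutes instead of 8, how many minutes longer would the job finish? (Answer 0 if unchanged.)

3

Critical path before the change: Deps→Build = 11+8 = 19 giving 19 minutes.
Build is on the critical path; changing it to 11 makes that path 22 minutes.
No other chain overtakes it, so the finish is 22 minutes.
Change in finish: 22 − 19 = +3 minutes.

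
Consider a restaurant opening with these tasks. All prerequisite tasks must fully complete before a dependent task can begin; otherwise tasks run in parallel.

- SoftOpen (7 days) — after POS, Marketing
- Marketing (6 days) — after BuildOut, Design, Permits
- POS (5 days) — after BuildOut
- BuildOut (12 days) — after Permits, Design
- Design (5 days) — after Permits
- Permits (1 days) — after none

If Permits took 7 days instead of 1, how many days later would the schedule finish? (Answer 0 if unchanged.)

Baseline: Permits→Design→BuildOut→Marketing→SoftOpen = 1+5+12+6+7 = 31 → 31 days.
Permits is on the critical path; changing it to 7 makes that path 37 days.
That remains the longest chain; total 37 days.
Change in finish: 37 − 31 = +6 days.

6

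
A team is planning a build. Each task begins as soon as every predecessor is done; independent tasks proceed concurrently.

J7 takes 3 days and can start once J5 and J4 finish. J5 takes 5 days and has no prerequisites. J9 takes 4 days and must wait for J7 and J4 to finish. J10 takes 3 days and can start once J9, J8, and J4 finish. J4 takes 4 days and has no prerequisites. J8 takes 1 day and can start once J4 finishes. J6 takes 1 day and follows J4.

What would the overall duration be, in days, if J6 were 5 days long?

As given, the longest chain is J5→J7→J9→J10 = 5+3+4+3 = 15, so the finish is 15 days.
J6 is off the critical path — its longest chain is 5 days, giving 10 of slack.
That remains the longest chain; total 15 days.

15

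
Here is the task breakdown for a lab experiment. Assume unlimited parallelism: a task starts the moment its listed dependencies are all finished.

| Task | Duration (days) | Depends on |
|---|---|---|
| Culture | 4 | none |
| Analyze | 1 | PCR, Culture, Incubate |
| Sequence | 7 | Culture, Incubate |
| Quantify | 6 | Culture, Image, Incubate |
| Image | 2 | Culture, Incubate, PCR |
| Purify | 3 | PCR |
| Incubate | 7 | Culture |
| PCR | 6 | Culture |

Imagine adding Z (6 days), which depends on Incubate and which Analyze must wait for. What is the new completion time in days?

19

Originally the plan takes 19 days.
With Z inserted, Analyze now waits for max(PCR, Culture, Incubate, Z).
New critical path: Culture→Incubate→Image→Quantify = 4+7+2+6 = 19 ⇒ 19 days.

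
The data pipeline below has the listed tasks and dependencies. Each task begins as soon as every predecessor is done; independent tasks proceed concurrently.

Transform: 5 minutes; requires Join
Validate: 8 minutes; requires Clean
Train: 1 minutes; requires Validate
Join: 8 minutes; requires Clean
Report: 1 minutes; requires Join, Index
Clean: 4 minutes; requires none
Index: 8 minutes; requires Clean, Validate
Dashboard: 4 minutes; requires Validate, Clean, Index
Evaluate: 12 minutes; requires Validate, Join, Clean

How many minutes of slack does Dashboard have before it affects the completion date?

0

Clean→Validate→Evaluate = 4+8+12 = 24 sets the makespan at 24 minutes.
Longest path through Dashboard: 24 minutes (earliest finish 24, latest finish 24).
So Dashboard can slip 24 − 24 = 0 minutes.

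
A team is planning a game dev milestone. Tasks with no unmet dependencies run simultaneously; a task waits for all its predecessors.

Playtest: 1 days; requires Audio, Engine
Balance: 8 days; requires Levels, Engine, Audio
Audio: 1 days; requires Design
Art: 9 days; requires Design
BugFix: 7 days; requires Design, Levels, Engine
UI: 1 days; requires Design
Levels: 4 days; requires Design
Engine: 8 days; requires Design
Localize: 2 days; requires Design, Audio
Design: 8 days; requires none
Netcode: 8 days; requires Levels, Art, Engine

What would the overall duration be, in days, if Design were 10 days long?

As given, the longest chain is Design→Art→Netcode = 8+9+8 = 25, so the finish is 25 days.
Design lies on that path, so at 10 days the path becomes 27 days.
The critical path is still Design→Art→Netcode; finish is now 27 days.

27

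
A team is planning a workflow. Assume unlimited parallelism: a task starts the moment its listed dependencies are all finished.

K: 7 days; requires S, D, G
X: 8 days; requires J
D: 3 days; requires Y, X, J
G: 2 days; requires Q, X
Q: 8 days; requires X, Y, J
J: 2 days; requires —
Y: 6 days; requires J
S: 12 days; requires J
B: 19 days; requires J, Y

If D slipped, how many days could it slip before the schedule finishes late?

J→X→Q→G→K = 2+8+8+2+7 = 27 sets the makespan at 27 days.
D finishes as early as 13 and must finish by 20.
Slack of D = 17 − 10 = 7 days.

7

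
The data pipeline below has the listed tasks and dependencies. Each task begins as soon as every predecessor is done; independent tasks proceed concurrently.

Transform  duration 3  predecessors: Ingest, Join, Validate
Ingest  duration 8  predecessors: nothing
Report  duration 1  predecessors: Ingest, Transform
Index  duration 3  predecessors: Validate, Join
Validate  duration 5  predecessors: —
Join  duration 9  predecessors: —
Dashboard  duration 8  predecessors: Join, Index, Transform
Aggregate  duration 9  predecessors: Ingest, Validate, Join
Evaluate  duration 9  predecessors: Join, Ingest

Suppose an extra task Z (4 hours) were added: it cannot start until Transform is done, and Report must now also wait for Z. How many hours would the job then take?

20

Originally the job takes 20 hours.
With Z inserted, Report now waits for max(Ingest, Transform, Z).
New critical path: Join→Transform→Dashboard = 9+3+8 = 20 ⇒ 20 hours.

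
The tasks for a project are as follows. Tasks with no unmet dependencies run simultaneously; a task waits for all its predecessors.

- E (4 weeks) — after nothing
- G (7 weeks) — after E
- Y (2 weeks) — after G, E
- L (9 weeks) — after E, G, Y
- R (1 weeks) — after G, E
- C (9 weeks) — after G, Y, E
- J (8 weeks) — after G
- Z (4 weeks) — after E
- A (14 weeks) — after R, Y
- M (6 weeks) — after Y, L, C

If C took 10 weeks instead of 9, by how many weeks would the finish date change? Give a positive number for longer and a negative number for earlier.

1

Baseline: E→G→Y→C→M = 4+7+2+9+6 = 28 → 28 weeks.
C lies on that path, so at 10 weeks the path becomes 29 weeks.
No other chain overtakes it, so the finish is 29 weeks.
Change in finish: 29 − 28 = +1 weeks.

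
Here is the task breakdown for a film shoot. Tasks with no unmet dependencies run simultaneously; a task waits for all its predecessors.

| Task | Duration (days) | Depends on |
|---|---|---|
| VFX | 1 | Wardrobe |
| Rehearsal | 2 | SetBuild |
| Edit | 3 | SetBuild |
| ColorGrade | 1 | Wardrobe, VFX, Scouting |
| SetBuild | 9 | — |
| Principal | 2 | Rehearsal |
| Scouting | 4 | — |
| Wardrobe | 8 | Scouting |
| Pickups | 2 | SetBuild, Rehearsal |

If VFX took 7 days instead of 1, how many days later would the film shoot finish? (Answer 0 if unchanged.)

As given, the longest chain is Scouting→Wardrobe→VFX→ColorGrade = 4+8+1+1 = 14, so the finish is 14 days.
VFX is on the critical path; changing it to 7 makes that path 20 days.
That remains the longest chain; total 20 days.
Change in finish: 20 − 14 = +6 days.

6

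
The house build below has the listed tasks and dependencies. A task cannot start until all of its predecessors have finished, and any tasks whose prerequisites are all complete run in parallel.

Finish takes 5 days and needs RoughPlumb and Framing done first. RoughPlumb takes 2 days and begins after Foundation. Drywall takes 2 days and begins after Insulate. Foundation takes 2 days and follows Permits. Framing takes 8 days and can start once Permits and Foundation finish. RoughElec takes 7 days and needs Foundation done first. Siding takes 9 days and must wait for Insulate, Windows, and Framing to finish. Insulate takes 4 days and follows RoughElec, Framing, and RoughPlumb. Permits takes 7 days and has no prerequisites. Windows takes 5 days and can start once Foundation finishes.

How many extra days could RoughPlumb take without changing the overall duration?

6

Critical path: Permits→Foundation→Framing→Insulate→Siding = 7+2+8+4+9 = 30, so the finish is 30 days.
RoughPlumb finishes as early as 11 and must finish by 17.
Slack of RoughPlumb = 15 − 9 = 6 days.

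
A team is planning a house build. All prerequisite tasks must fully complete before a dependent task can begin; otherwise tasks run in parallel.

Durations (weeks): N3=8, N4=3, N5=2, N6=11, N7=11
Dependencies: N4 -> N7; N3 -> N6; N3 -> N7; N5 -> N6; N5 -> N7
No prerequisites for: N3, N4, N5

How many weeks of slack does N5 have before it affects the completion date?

Critical path: N3→N6 = 8+11 = 19, so the finish is 19 weeks.
Longest path through N5: 13 weeks (earliest finish 2, latest finish 8).
Float = 19 − 13 = 6.

6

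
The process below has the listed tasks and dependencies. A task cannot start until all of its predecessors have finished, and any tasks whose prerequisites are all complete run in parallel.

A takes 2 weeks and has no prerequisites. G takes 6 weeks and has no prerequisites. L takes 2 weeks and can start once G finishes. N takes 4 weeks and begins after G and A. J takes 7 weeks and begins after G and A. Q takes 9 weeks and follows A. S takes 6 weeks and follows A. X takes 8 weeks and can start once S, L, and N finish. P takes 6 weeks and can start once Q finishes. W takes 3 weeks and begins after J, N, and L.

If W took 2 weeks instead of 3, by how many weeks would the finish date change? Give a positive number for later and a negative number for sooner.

0

Baseline: G→N→X = 6+4+8 = 18 → 18 weeks.
W has 2 weeks of float (longest path through it is 16).
The critical path is still G→N→X; finish is now 18 weeks.
Change in finish: 18 − 18 = +0 weeks.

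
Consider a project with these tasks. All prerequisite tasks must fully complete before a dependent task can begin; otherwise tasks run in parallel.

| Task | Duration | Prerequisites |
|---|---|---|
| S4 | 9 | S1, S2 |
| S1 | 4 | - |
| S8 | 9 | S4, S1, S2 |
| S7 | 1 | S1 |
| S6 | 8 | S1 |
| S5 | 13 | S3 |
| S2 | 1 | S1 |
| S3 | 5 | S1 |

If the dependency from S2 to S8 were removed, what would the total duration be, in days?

With the dependency in place, S1→S2→S4→S8 = 4+1+9+9 = 23 sets the finish at 23 days.
Dropping S2→S8 doesn't change S8's earliest start (14); another predecessor still binds.
New critical path: S1→S2→S4→S8 = 4+1+9+9 = 23 ⇒ 23 days.

23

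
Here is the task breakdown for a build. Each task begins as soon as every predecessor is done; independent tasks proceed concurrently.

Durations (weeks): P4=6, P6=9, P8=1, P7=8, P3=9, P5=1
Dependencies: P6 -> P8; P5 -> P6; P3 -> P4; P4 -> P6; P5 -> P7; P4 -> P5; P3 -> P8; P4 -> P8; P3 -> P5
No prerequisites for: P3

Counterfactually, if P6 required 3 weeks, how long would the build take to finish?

Actual critical path: P3→P4→P5→P6→P8 = 9+6+1+9+1 = 26 ⇒ 26 weeks.
P6 is on the critical path; changing it to 3 makes that path 20 weeks.
New critical path: P3→P4→P5→P7 = 9+6+1+8 = 24 ⇒ 24 weeks.

24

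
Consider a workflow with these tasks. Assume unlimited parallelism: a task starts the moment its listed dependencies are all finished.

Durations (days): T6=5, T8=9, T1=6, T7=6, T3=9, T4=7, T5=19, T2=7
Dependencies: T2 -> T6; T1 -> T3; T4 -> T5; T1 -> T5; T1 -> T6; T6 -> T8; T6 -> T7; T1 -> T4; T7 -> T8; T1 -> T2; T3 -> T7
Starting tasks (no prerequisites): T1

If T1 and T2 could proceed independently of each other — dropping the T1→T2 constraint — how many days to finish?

Before: longest chain T1→T2→T6→T7→T8 = 6+7+5+6+9 = 33, finish 33.
Without T1→T2, T2's earliest start moves from 6 to 0.
The longest chain is now T1→T4→T5 = 6+7+19 = 32, so the project takes 32 days.

32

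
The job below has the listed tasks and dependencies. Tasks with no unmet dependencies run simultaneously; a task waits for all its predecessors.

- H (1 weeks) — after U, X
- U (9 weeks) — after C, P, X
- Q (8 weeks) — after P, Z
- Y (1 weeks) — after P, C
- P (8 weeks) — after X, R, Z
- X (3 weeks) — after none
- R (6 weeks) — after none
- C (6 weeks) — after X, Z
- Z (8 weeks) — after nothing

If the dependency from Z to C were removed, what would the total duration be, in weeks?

26

Before: longest chain Z→P→U→H = 8+8+9+1 = 26, finish 26.
Without Z→C, C's earliest start moves from 8 to 3.
New critical path: Z→P→U→H = 8+8+9+1 = 26 ⇒ 26 weeks.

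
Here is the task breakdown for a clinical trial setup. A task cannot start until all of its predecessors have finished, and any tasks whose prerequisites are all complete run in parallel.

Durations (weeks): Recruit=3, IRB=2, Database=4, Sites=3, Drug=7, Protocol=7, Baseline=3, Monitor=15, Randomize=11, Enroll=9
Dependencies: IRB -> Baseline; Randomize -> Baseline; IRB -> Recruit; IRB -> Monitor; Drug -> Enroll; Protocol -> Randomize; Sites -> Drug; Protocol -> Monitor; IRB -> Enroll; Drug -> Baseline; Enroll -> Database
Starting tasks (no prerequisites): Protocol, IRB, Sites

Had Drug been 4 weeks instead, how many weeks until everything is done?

22

Baseline: Sites→Drug→Enroll→Database = 3+7+9+4 = 23 → 23 weeks.
Drug is on the critical path; changing it to 4 makes that path 20 weeks.
Now Protocol→Monitor = 7+15 = 22 is longest, so the finish becomes 22 weeks.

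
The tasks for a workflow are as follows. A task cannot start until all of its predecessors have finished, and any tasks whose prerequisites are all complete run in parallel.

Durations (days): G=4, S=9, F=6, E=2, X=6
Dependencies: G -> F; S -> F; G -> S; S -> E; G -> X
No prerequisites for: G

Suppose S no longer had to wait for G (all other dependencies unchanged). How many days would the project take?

15

Original critical path: G→S→F = 4+9+6 = 19 ⇒ 19 days.
Without G→S, S's earliest start moves from 4 to 0.
New critical path: S→F = 9+6 = 15 ⇒ 15 days.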